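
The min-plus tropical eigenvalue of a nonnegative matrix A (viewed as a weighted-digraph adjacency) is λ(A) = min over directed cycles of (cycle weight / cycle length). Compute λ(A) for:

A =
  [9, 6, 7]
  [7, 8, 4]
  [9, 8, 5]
λ(A) = 5

Enumerate directed cycles and compute their means (weight / length). Sample:
  cycle 0 → 0: weight = 9, length = 1, mean = 9/1 ≈ 9.000
  cycle 1 → 1: weight = 8, length = 1, mean = 8/1 ≈ 8.000
  cycle 2 → 2: weight = 5, length = 1, mean = 5/1 ≈ 5.000
  cycle 0 → 1 → 0: weight = 13, length = 2, mean = 13/2 ≈ 6.500
  cycle 0 → 2 → 0: weight = 16, length = 2, mean = 16/2 ≈ 8.000
  cycle 1 → 0 → 1: weight = 13, length = 2, mean = 13/2 ≈ 6.500
Minimum mean = 5.000, attained e.g. along the cycle 2 → 2 with weight 5 and length 1. So λ(A) = 5/1 = 5.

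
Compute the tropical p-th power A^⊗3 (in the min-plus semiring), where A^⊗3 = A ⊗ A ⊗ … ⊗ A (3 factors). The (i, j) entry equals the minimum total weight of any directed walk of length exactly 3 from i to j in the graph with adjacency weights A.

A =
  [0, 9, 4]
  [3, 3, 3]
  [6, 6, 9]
A^⊗3 =
  [0, 9, 4]
  [3, 9, 7]
  [6, 12, 10]

Each entry (A^⊗3)_ij equals the minimum over all length-3 walks i = v_0 → v_1 → … → v_3 = j of Σ_t A[v_t][v_{t+1}]. For example, for (i, j) = (0, 2) we minimise over 9 possible intermediate vertex sequences; the minimum is 4, attained along the walk 0 → 0 → 0 → 2.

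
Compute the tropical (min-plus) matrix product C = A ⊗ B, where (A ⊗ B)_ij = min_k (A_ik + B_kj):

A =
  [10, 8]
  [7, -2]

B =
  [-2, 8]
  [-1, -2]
A ⊗ B =
  [7, 6]
  [-3, -4]

Apply the min-plus product entry-by-entry:
  C[0][0] = min over k of (A[0][0] + B[0][0] = 10 + -2 = 8, A[0][1] + B[1][0] = 8 + -1 = 7) = 7 (attained at k = 1)
  C[0][1] = min over k of (A[0][0] + B[0][1] = 10 + 8 = 18, A[0][1] + B[1][1] = 8 + -2 = 6) = 6 (attained at k = 1)
  C[1][0] = min over k of (A[1][0] + B[0][0] = 7 + -2 = 5, A[1][1] + B[1][0] = -2 + -1 = -3) = -3 (attained at k = 1)
  C[1][1] = min over k of (A[1][0] + B[0][1] = 7 + 8 = 15, A[1][1] + B[1][1] = -2 + -2 = -4) = -4 (attained at k = 1)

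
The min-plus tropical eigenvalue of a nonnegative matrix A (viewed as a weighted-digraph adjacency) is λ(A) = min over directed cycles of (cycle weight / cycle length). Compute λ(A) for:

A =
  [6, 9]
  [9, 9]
λ(A) = 6

Enumerate directed cycles and compute their means (weight / length). Sample:
  cycle 0 → 0: weight = 6, length = 1, mean = 6/1 ≈ 6.000
  cycle 1 → 1: weight = 9, length = 1, mean = 9/1 ≈ 9.000
  cycle 0 → 1 → 0: weight = 18, length = 2, mean = 18/2 ≈ 9.000
  cycle 1 → 0 → 1: weight = 18, length = 2, mean = 18/2 ≈ 9.000
Minimum mean = 6.000, attained e.g. along the cycle 0 → 0 with weight 6 and length 1. So λ(A) = 6/1 = 6.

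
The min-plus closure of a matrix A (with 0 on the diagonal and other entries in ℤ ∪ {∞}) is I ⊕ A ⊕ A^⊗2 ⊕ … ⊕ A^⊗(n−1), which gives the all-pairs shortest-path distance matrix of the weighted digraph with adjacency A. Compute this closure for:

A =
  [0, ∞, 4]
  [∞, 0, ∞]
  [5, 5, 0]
Closure =
  [0, 9, 4]
  [∞, 0, ∞]
  [5, 5, 0]

This is the Floyd-Warshall all-pairs shortest-path computation. For each intermediate vertex k = 0, 1, …, 2, update dist[i][j] ← min(dist[i][j], dist[i][k] + dist[k][j]). The final matrix gives, for each (i, j), the minimum total weight of any directed path from i to j (possibly empty when i = j).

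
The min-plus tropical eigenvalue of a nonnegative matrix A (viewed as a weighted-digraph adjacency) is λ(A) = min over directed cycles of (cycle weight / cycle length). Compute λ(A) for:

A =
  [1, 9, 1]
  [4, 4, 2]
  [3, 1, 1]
λ(A) = 1

Enumerate directed cycles and compute their means (weight / length). Sample:
  cycle 0 → 0: weight = 1, length = 1, mean = 1/1 ≈ 1.000
  cycle 1 → 1: weight = 4, length = 1, mean = 4/1 ≈ 4.000
  cycle 2 → 2: weight = 1, length = 1, mean = 1/1 ≈ 1.000
  cycle 0 → 1 → 0: weight = 13, length = 2, mean = 13/2 ≈ 6.500
  cycle 0 → 2 → 0: weight = 4, length = 2, mean = 4/2 ≈ 2.000
  cycle 1 → 0 → 1: weight = 13, length = 2, mean = 13/2 ≈ 6.500
Minimum mean = 1.000, attained e.g. along the cycle 0 → 0 with weight 1 and length 1. So λ(A) = 1/1 = 1.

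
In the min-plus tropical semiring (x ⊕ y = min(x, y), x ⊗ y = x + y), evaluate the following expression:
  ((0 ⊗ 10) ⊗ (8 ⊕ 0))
((0 ⊗ 10) ⊗ (8 ⊕ 0)) = 10

Expand innermost to outermost. Recall ⊕ takes the minimum of its arguments and ⊗ takes their sum. Working out the expression ((0 ⊗ 10) ⊗ (8 ⊕ 0)) gives 10.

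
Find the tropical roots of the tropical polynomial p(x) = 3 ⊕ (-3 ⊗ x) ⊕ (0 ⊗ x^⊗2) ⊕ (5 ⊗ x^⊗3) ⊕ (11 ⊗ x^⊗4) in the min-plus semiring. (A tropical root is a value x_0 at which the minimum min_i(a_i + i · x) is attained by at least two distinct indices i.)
Roots: {-6, -5, -3, 6}

Each tropical root is a break point of the lower envelope of the lines y = a_i + i · x (there are 5 lines, with slopes 0, 1, ..., 4). Only the lines that attain the minimum somewhere contribute to roots; other lines are dominated. Here the surviving (envelope) indices are i = 4, i = 3, i = 2, i = 1, i = 0.
Intersections between consecutive envelope lines give the roots: for adjacent envelope indices i < j the intersection is x = (a_i − a_j) / (j − i). Reading off the sorted break points: {-6, -5, -3, 6}.
Verification: at each break x_0, at least two indices attain the minimum of min_i(a_i + i · x_0).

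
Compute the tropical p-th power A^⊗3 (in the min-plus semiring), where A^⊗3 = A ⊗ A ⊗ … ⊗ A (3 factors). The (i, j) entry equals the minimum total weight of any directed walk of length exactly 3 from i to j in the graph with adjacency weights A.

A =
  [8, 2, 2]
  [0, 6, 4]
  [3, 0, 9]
A^⊗3 =
  [2, 4, 4]
  [2, 2, 6]
  [5, 2, 2]

Each entry (A^⊗3)_ij equals the minimum over all length-3 walks i = v_0 → v_1 → … → v_3 = j of Σ_t A[v_t][v_{t+1}]. For example, for (i, j) = (0, 2) we minimise over 9 possible intermediate vertex sequences; the minimum is 4, attained along the walk 0 → 1 → 0 → 2.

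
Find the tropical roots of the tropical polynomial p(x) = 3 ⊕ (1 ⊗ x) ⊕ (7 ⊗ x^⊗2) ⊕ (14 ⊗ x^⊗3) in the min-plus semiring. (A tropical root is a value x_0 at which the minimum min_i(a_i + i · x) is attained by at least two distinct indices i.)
Roots: {-7, -6, 2}

Each tropical root is a break point of the lower envelope of the lines y = a_i + i · x (there are 4 lines, with slopes 0, 1, ..., 3). Only the lines that attain the minimum somewhere contribute to roots; other lines are dominated. Here the surviving (envelope) indices are i = 3, i = 2, i = 1, i = 0.
Intersections between consecutive envelope lines give the roots: for adjacent envelope indices i < j the intersection is x = (a_i − a_j) / (j − i). Reading off the sorted break points: {-7, -6, 2}.
Verification: at each break x_0, at least two indices attain the minimum of min_i(a_i + i · x_0).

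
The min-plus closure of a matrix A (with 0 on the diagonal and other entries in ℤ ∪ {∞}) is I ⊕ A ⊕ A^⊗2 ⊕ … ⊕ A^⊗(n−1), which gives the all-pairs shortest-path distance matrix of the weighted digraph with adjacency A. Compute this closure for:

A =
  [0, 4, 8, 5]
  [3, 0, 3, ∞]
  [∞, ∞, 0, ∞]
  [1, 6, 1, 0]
Closure =
  [0, 4, 6, 5]
  [3, 0, 3, 8]
  [∞, ∞, 0, ∞]
  [1, 5, 1, 0]

This is the Floyd-Warshall all-pairs shortest-path computation. For each intermediate vertex k = 0, 1, …, 3, update dist[i][j] ← min(dist[i][j], dist[i][k] + dist[k][j]). The final matrix gives, for each (i, j), the minimum total weight of any directed path from i to j (possibly empty when i = j).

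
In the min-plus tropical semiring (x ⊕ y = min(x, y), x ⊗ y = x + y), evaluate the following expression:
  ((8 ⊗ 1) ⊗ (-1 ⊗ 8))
((8 ⊗ 1) ⊗ (-1 ⊗ 8)) = 16

Expand innermost to outermost. Recall ⊕ takes the minimum of its arguments and ⊗ takes their sum. Working out the expression ((8 ⊗ 1) ⊗ (-1 ⊗ 8)) gives 16.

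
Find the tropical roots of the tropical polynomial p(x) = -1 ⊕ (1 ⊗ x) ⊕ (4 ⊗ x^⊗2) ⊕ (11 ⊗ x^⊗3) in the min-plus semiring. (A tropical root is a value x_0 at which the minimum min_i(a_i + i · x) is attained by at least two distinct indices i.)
Roots: {-7, -3, -2}

Each tropical root is a break point of the lower envelope of the lines y = a_i + i · x (there are 4 lines, with slopes 0, 1, ..., 3). Only the lines that attain the minimum somewhere contribute to roots; other lines are dominated. Here the surviving (envelope) indices are i = 3, i = 2, i = 1, i = 0.
Intersections between consecutive envelope lines give the roots: for adjacent envelope indices i < j the intersection is x = (a_i − a_j) / (j − i). Reading off the sorted break points: {-7, -3, -2}.
Verification: at each break x_0, at least two indices attain the minimum of min_i(a_i + i · x_0).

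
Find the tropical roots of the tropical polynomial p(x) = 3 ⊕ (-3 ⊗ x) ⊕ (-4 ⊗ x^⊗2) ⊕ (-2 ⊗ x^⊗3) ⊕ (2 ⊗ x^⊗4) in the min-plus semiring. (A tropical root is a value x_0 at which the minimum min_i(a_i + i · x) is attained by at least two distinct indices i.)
Roots: {-4, -2, 1, 6}

Each tropical root is a break point of the lower envelope of the lines y = a_i + i · x (there are 5 lines, with slopes 0, 1, ..., 4). Only the lines that attain the minimum somewhere contribute to roots; other lines are dominated. Here the surviving (envelope) indices are i = 4, i = 3, i = 2, i = 1, i = 0.
Intersections between consecutive envelope lines give the roots: for adjacent envelope indices i < j the intersection is x = (a_i − a_j) / (j − i). Reading off the sorted break points: {-4, -2, 1, 6}.
Verification: at each break x_0, at least two indices attain the minimum of min_i(a_i + i · x_0).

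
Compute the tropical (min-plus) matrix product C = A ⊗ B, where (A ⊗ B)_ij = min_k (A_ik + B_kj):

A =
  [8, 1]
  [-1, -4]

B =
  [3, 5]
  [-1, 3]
A ⊗ B =
  [0, 4]
  [-5, -1]

Apply the min-plus product entry-by-entry:
  C[0][0] = min over k of (A[0][0] + B[0][0] = 8 + 3 = 11, A[0][1] + B[1][0] = 1 + -1 = 0) = 0 (attained at k = 1)
  C[0][1] = min over k of (A[0][0] + B[0][1] = 8 + 5 = 13, A[0][1] + B[1][1] = 1 + 3 = 4) = 4 (attained at k = 1)
  C[1][0] = min over k of (A[1][0] + B[0][0] = -1 + 3 = 2, A[1][1] + B[1][0] = -4 + -1 = -5) = -5 (attained at k = 1)
  C[1][1] = min over k of (A[1][0] + B[0][1] = -1 + 5 = 4, A[1][1] + B[1][1] = -4 + 3 = -1) = -1 (attained at k = 1)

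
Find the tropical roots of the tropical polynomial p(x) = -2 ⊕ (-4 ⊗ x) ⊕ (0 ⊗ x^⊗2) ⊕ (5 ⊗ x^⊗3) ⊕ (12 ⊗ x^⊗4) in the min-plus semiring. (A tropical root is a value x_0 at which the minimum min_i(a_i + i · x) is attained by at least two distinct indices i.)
Roots: {-7, -5, -4, 2}

Each tropical root is a break point of the lower envelope of the lines y = a_i + i · x (there are 5 lines, with slopes 0, 1, ..., 4). Only the lines that attain the minimum somewhere contribute to roots; other lines are dominated. Here the surviving (envelope) indices are i = 4, i = 3, i = 2, i = 1, i = 0.
Intersections between consecutive envelope lines give the roots: for adjacent envelope indices i < j the intersection is x = (a_i − a_j) / (j − i). Reading off the sorted break points: {-7, -5, -4, 2}.
Verification: at each break x_0, at least two indices attain the minimum of min_i(a_i + i · x_0).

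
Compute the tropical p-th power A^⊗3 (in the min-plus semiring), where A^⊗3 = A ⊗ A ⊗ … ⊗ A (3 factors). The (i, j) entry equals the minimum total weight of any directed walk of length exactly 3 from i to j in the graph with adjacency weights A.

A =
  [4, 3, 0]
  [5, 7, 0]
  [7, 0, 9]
A^⊗3 =
  [5, 3, 0]
  [5, 5, 0]
  [7, 0, 5]

Each entry (A^⊗3)_ij equals the minimum over all length-3 walks i = v_0 → v_1 → … → v_3 = j of Σ_t A[v_t][v_{t+1}]. For example, for (i, j) = (0, 2) we minimise over 9 possible intermediate vertex sequences; the minimum is 0, attained along the walk 0 → 2 → 1 → 2.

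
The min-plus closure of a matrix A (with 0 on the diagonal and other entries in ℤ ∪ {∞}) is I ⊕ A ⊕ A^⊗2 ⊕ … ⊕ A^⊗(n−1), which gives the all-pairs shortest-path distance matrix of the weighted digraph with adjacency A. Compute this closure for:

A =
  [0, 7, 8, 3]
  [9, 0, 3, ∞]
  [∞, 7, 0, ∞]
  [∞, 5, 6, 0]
Closure =
  [0, 7, 8, 3]
  [9, 0, 3, 12]
  [16, 7, 0, 19]
  [14, 5, 6, 0]

This is the Floyd-Warshall all-pairs shortest-path computation. For each intermediate vertex k = 0, 1, …, 3, update dist[i][j] ← min(dist[i][j], dist[i][k] + dist[k][j]). The final matrix gives, for each (i, j), the minimum total weight of any directed path from i to j (possibly empty when i = j).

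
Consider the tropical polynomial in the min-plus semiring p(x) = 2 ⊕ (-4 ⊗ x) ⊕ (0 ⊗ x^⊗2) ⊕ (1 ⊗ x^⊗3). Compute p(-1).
p(-1) = -5

A tropical monomial a ⊗ x^⊗i evaluates to a + i · x. Evaluating each term at x = -1:
  Term 0 contributes 2 + 0 · -1 = 2
  Term 1 contributes -4 + 1 · -1 = -5
  Term 2 contributes 0 + 2 · -1 = -2
  Term 3 contributes 1 + 3 · -1 = -2
p(-1) = ⊕ of these = min[2, -5, -2, -2] = -5.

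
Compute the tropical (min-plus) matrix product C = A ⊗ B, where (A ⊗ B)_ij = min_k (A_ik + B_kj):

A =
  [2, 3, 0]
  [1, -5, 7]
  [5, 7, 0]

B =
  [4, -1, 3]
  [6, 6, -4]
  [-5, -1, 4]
A ⊗ B =
  [-5, -1, -1]
  [1, 0, -9]
  [-5, -1, 3]

Apply the min-plus product entry-by-entry:
  C[0][0] = min over k of (A[0][0] + B[0][0] = 2 + 4 = 6, A[0][1] + B[1][0] = 3 + 6 = 9, A[0][2] + B[2][0] = 0 + -5 = -5) = -5 (attained at k = 2)
  C[0][1] = min over k of (A[0][0] + B[0][1] = 2 + -1 = 1, A[0][1] + B[1][1] = 3 + 6 = 9, A[0][2] + B[2][1] = 0 + -1 = -1) = -1 (attained at k = 2)
  C[0][2] = min over k of (A[0][0] + B[0][2] = 2 + 3 = 5, A[0][1] + B[1][2] = 3 + -4 = -1, A[0][2] + B[2][2] = 0 + 4 = 4) = -1 (attained at k = 1)
  C[1][0] = min over k of (A[1][0] + B[0][0] = 1 + 4 = 5, A[1][1] + B[1][0] = -5 + 6 = 1, A[1][2] + B[2][0] = 7 + -5 = 2) = 1 (attained at k = 1)
  C[1][1] = min over k of (A[1][0] + B[0][1] = 1 + -1 = 0, A[1][1] + B[1][1] = -5 + 6 = 1, A[1][2] + B[2][1] = 7 + -1 = 6) = 0 (attained at k = 0)
  C[1][2] = min over k of (A[1][0] + B[0][2] = 1 + 3 = 4, A[1][1] + B[1][2] = -5 + -4 = -9, A[1][2] + B[2][2] = 7 + 4 = 11) = -9 (attained at k = 1)
  C[2][0] = min over k of (A[2][0] + B[0][0] = 5 + 4 = 9, A[2][1] + B[1][0] = 7 + 6 = 13, A[2][2] + B[2][0] = 0 + -5 = -5) = -5 (attained at k = 2)
  C[2][1] = min over k of (A[2][0] + B[0][1] = 5 + -1 = 4, A[2][1] + B[1][1] = 7 + 6 = 13, A[2][2] + B[2][1] = 0 + -1 = -1) = -1 (attained at k = 2)
  C[2][2] = min over k of (A[2][0] + B[0][2] = 5 + 3 = 8, A[2][1] + B[1][2] = 7 + -4 = 3, A[2][2] + B[2][2] = 0 + 4 = 4) = 3 (attained at k = 1)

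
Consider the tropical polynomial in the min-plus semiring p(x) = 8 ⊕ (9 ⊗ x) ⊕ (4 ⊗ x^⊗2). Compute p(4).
p(4) = 8

A tropical monomial a ⊗ x^⊗i evaluates to a + i · x. Evaluating each term at x = 4:
  Term 0 contributes 8 + 0 · 4 = 8
  Term 1 contributes 9 + 1 · 4 = 13
  Term 2 contributes 4 + 2 · 4 = 12
p(4) = ⊕ of these = min[8, 13, 12] = 8.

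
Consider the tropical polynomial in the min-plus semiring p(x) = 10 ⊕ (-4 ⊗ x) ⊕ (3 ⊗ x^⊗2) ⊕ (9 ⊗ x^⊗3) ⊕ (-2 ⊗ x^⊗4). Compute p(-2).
p(-2) = -10

A tropical monomial a ⊗ x^⊗i evaluates to a + i · x. Evaluating each term at x = -2:
  Term 0 contributes 10 + 0 · -2 = 10
  Term 1 contributes -4 + 1 · -2 = -6
  Term 2 contributes 3 + 2 · -2 = -1
  Term 3 contributes 9 + 3 · -2 = 3
  Term 4 contributes -2 + 4 · -2 = -10
p(-2) = ⊕ of these = min[10, -6, -1, 3, -10] = -10.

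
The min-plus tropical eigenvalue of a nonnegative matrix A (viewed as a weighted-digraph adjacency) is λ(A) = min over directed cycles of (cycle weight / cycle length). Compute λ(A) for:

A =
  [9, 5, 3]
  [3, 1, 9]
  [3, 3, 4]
λ(A) = 1

Enumerate directed cycles and compute their means (weight / length). Sample:
  cycle 0 → 0: weight = 9, length = 1, mean = 9/1 ≈ 9.000
  cycle 1 → 1: weight = 1, length = 1, mean = 1/1 ≈ 1.000
  cycle 2 → 2: weight = 4, length = 1, mean = 4/1 ≈ 4.000
  cycle 0 → 1 → 0: weight = 8, length = 2, mean = 8/2 ≈ 4.000
  cycle 0 → 2 → 0: weight = 6, length = 2, mean = 6/2 ≈ 3.000
  cycle 1 → 0 → 1: weight = 8, length = 2, mean = 8/2 ≈ 4.000
Minimum mean = 1.000, attained e.g. along the cycle 1 → 1 with weight 1 and length 1. So λ(A) = 1/1 = 1.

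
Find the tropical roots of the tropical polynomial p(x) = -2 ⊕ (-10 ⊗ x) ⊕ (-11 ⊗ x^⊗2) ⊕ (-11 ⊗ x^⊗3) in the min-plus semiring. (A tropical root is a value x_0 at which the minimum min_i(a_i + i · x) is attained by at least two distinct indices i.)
Roots: {0, 1, 8}

Each tropical root is a break point of the lower envelope of the lines y = a_i + i · x (there are 4 lines, with slopes 0, 1, ..., 3). Only the lines that attain the minimum somewhere contribute to roots; other lines are dominated. Here the surviving (envelope) indices are i = 3, i = 2, i = 1, i = 0.
Intersections between consecutive envelope lines give the roots: for adjacent envelope indices i < j the intersection is x = (a_i − a_j) / (j − i). Reading off the sorted break points: {0, 1, 8}.
Verification: at each break x_0, at least two indices attain the minimum of min_i(a_i + i · x_0).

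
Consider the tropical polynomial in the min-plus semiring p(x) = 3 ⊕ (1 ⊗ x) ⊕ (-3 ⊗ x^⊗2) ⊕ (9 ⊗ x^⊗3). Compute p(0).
p(0) = -3

A tropical monomial a ⊗ x^⊗i evaluates to a + i · x. Evaluating each term at x = 0:
  Term 0 contributes 3 + 0 · 0 = 3
  Term 1 contributes 1 + 1 · 0 = 1
  Term 2 contributes -3 + 2 · 0 = -3
  Term 3 contributes 9 + 3 · 0 = 9
p(0) = ⊕ of these = min[3, 1, -3, 9] = -3.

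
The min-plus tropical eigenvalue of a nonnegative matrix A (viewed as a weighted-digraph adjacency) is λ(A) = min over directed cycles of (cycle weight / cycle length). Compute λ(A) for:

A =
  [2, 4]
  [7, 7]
λ(A) = 2

Enumerate directed cycles and compute their means (weight / length). Sample:
  cycle 0 → 0: weight = 2, length = 1, mean = 2/1 ≈ 2.000
  cycle 1 → 1: weight = 7, length = 1, mean = 7/1 ≈ 7.000
  cycle 0 → 1 → 0: weight = 11, length = 2, mean = 11/2 ≈ 5.500
  cycle 1 → 0 → 1: weight = 11, length = 2, mean = 11/2 ≈ 5.500
Minimum mean = 2.000, attained e.g. along the cycle 0 → 0 with weight 2 and length 1. So λ(A) = 2/1 = 2.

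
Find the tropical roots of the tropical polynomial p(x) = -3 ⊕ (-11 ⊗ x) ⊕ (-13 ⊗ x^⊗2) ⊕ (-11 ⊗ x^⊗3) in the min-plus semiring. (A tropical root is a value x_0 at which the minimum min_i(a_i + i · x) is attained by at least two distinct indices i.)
Roots: {-2, 2, 8}

Each tropical root is a break point of the lower envelope of the lines y = a_i + i · x (there are 4 lines, with slopes 0, 1, ..., 3). Only the lines that attain the minimum somewhere contribute to roots; other lines are dominated. Here the surviving (envelope) indices are i = 3, i = 2, i = 1, i = 0.
Intersections between consecutive envelope lines give the roots: for adjacent envelope indices i < j the intersection is x = (a_i − a_j) / (j − i). Reading off the sorted break points: {-2, 2, 8}.
Verification: at each break x_0, at least two indices attain the minimum of min_i(a_i + i · x_0).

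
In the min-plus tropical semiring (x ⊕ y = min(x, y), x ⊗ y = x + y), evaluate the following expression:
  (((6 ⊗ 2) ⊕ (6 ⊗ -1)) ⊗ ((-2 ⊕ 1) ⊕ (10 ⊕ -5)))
(((6 ⊗ 2) ⊕ (6 ⊗ -1)) ⊗ ((-2 ⊕ 1) ⊕ (10 ⊕ -5))) = 0

Expand innermost to outermost. Recall ⊕ takes the minimum of its arguments and ⊗ takes their sum. Working out the expression (((6 ⊗ 2) ⊕ (6 ⊗ -1)) ⊗ ((-2 ⊕ 1) ⊕ (10 ⊕ -5))) gives 0.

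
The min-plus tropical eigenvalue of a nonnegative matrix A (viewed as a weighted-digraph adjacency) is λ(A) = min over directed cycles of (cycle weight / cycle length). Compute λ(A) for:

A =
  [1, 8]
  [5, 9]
λ(A) = 1

Enumerate directed cycles and compute their means (weight / length). Sample:
  cycle 0 → 0: weight = 1, length = 1, mean = 1/1 ≈ 1.000
  cycle 1 → 1: weight = 9, length = 1, mean = 9/1 ≈ 9.000
  cycle 0 → 1 → 0: weight = 13, length = 2, mean = 13/2 ≈ 6.500
  cycle 1 → 0 → 1: weight = 13, length = 2, mean = 13/2 ≈ 6.500
Minimum mean = 1.000, attained e.g. along the cycle 0 → 0 with weight 1 and length 1. So λ(A) = 1/1 = 1.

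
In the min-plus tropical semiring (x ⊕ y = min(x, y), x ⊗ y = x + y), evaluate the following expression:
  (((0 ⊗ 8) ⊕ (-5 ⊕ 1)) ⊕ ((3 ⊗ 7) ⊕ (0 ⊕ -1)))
(((0 ⊗ 8) ⊕ (-5 ⊕ 1)) ⊕ ((3 ⊗ 7) ⊕ (0 ⊕ -1))) = -5

Expand innermost to outermost. Recall ⊕ takes the minimum of its arguments and ⊗ takes their sum. Working out the expression (((0 ⊗ 8) ⊕ (-5 ⊕ 1)) ⊕ ((3 ⊗ 7) ⊕ (0 ⊕ -1))) gives -5.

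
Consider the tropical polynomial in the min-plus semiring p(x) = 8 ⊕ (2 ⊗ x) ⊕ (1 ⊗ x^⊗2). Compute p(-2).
p(-2) = -3

A tropical monomial a ⊗ x^⊗i evaluates to a + i · x. Evaluating each term at x = -2:
  Term 0 contributes 8 + 0 · -2 = 8
  Term 1 contributes 2 + 1 · -2 = 0
  Term 2 contributes 1 + 2 · -2 = -3
p(-2) = ⊕ of these = min[8, 0, -3] = -3.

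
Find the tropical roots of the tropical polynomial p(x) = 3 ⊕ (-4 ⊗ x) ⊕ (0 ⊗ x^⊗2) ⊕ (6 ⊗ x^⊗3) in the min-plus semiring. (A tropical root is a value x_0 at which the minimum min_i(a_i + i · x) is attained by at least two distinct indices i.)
Roots: {-6, -4, 7}

Each tropical root is a break point of the lower envelope of the lines y = a_i + i · x (there are 4 lines, with slopes 0, 1, ..., 3). Only the lines that attain the minimum somewhere contribute to roots; other lines are dominated. Here the surviving (envelope) indices are i = 3, i = 2, i = 1, i = 0.
Intersections between consecutive envelope lines give the roots: for adjacent envelope indices i < j the intersection is x = (a_i − a_j) / (j − i). Reading off the sorted break points: {-6, -4, 7}.
Verification: at each break x_0, at least two indices attain the minimum of min_i(a_i + i · x_0).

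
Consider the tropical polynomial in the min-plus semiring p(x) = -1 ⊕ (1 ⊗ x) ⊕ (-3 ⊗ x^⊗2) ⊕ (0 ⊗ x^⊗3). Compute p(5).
p(5) = -1

A tropical monomial a ⊗ x^⊗i evaluates to a + i · x. Evaluating each term at x = 5:
  Term 0 contributes -1 + 0 · 5 = -1
  Term 1 contributes 1 + 1 · 5 = 6
  Term 2 contributes -3 + 2 · 5 = 7
  Term 3 contributes 0 + 3 · 5 = 15
p(5) = ⊕ of these = min[-1, 6, 7, 15] = -1.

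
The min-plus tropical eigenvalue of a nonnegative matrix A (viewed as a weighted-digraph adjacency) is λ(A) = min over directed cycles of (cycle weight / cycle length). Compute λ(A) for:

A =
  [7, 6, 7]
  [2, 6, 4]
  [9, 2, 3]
λ(A) = 3

Enumerate directed cycles and compute their means (weight / length). Sample:
  cycle 0 → 0: weight = 7, length = 1, mean = 7/1 ≈ 7.000
  cycle 1 → 1: weight = 6, length = 1, mean = 6/1 ≈ 6.000
  cycle 2 → 2: weight = 3, length = 1, mean = 3/1 ≈ 3.000
  cycle 0 → 1 → 0: weight = 8, length = 2, mean = 8/2 ≈ 4.000
  cycle 0 → 2 → 0: weight = 16, length = 2, mean = 16/2 ≈ 8.000
  cycle 1 → 0 → 1: weight = 8, length = 2, mean = 8/2 ≈ 4.000
Minimum mean = 3.000, attained e.g. along the cycle 2 → 2 with weight 3 and length 1. So λ(A) = 3/1 = 3.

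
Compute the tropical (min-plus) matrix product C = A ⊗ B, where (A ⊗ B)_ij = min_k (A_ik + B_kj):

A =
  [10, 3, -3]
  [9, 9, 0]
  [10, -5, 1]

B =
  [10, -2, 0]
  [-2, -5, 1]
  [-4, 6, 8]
A ⊗ B =
  [-7, -2, 4]
  [-4, 4, 8]
  [-7, -10, -4]

Apply the min-plus product entry-by-entry:
  C[0][0] = min over k of (A[0][0] + B[0][0] = 10 + 10 = 20, A[0][1] + B[1][0] = 3 + -2 = 1, A[0][2] + B[2][0] = -3 + -4 = -7) = -7 (attained at k = 2)
  C[0][1] = min over k of (A[0][0] + B[0][1] = 10 + -2 = 8, A[0][1] + B[1][1] = 3 + -5 = -2, A[0][2] + B[2][1] = -3 + 6 = 3) = -2 (attained at k = 1)
  C[0][2] = min over k of (A[0][0] + B[0][2] = 10 + 0 = 10, A[0][1] + B[1][2] = 3 + 1 = 4, A[0][2] + B[2][2] = -3 + 8 = 5) = 4 (attained at k = 1)
  C[1][0] = min over k of (A[1][0] + B[0][0] = 9 + 10 = 19, A[1][1] + B[1][0] = 9 + -2 = 7, A[1][2] + B[2][0] = 0 + -4 = -4) = -4 (attained at k = 2)
  C[1][1] = min over k of (A[1][0] + B[0][1] = 9 + -2 = 7, A[1][1] + B[1][1] = 9 + -5 = 4, A[1][2] + B[2][1] = 0 + 6 = 6) = 4 (attained at k = 1)
  C[1][2] = min over k of (A[1][0] + B[0][2] = 9 + 0 = 9, A[1][1] + B[1][2] = 9 + 1 = 10, A[1][2] + B[2][2] = 0 + 8 = 8) = 8 (attained at k = 2)
  C[2][0] = min over k of (A[2][0] + B[0][0] = 10 + 10 = 20, A[2][1] + B[1][0] = -5 + -2 = -7, A[2][2] + B[2][0] = 1 + -4 = -3) = -7 (attained at k = 1)
  C[2][1] = min over k of (A[2][0] + B[0][1] = 10 + -2 = 8, A[2][1] + B[1][1] = -5 + -5 = -10, A[2][2] + B[2][1] = 1 + 6 = 7) = -10 (attained at k = 1)
  C[2][2] = min over k of (A[2][0] + B[0][2] = 10 + 0 = 10, A[2][1] + B[1][2] = -5 + 1 = -4, A[2][2] + B[2][2] = 1 + 8 = 9) = -4 (attained at k = 1)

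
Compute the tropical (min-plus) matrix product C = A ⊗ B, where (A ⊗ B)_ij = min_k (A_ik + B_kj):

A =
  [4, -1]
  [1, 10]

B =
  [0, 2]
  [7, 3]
A ⊗ B =
  [4, 2]
  [1, 3]

Apply the min-plus product entry-by-entry:
  C[0][0] = min over k of (A[0][0] + B[0][0] = 4 + 0 = 4, A[0][1] + B[1][0] = -1 + 7 = 6) = 4 (attained at k = 0)
  C[0][1] = min over k of (A[0][0] + B[0][1] = 4 + 2 = 6, A[0][1] + B[1][1] = -1 + 3 = 2) = 2 (attained at k = 1)
  C[1][0] = min over k of (A[1][0] + B[0][0] = 1 + 0 = 1, A[1][1] + B[1][0] = 10 + 7 = 17) = 1 (attained at k = 0)
  C[1][1] = min over k of (A[1][0] + B[0][1] = 1 + 2 = 3, A[1][1] + B[1][1] = 10 + 3 = 13) = 3 (attained at k = 0)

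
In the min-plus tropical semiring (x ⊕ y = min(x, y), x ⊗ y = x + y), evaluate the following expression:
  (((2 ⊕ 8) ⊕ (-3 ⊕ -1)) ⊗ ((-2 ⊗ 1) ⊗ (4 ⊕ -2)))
(((2 ⊕ 8) ⊕ (-3 ⊕ -1)) ⊗ ((-2 ⊗ 1) ⊗ (4 ⊕ -2))) = -6

Expand innermost to outermost. Recall ⊕ takes the minimum of its arguments and ⊗ takes their sum. Working out the expression (((2 ⊕ 8) ⊕ (-3 ⊕ -1)) ⊗ ((-2 ⊗ 1) ⊗ (4 ⊕ -2))) gives -6.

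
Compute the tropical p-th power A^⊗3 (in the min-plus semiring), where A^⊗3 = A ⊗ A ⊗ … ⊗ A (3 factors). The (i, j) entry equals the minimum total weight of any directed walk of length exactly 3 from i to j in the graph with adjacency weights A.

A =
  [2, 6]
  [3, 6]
A^⊗3 =
  [6, 10]
  [7, 11]

Each entry (A^⊗3)_ij equals the minimum over all length-3 walks i = v_0 → v_1 → … → v_3 = j of Σ_t A[v_t][v_{t+1}]. For example, for (i, j) = (0, 1) we minimise over 4 possible intermediate vertex sequences; the minimum is 10, attained along the walk 0 → 0 → 0 → 1.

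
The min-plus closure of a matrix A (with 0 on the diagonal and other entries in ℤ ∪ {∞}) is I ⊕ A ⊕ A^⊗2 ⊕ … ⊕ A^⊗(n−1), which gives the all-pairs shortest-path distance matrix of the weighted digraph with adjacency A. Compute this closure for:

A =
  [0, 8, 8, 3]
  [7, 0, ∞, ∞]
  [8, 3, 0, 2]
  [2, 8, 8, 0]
Closure =
  [0, 8, 8, 3]
  [7, 0, 15, 10]
  [4, 3, 0, 2]
  [2, 8, 8, 0]

This is the Floyd-Warshall all-pairs shortest-path computation. For each intermediate vertex k = 0, 1, …, 3, update dist[i][j] ← min(dist[i][j], dist[i][k] + dist[k][j]). The final matrix gives, for each (i, j), the minimum total weight of any directed path from i to j (possibly empty when i = j).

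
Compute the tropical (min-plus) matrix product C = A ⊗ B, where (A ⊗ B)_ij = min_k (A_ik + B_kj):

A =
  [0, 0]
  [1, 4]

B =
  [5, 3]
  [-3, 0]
A ⊗ B =
  [-3, 0]
  [1, 4]

Apply the min-plus product entry-by-entry:
  C[0][0] = min over k of (A[0][0] + B[0][0] = 0 + 5 = 5, A[0][1] + B[1][0] = 0 + -3 = -3) = -3 (attained at k = 1)
  C[0][1] = min over k of (A[0][0] + B[0][1] = 0 + 3 = 3, A[0][1] + B[1][1] = 0 + 0 = 0) = 0 (attained at k = 1)
  C[1][0] = min over k of (A[1][0] + B[0][0] = 1 + 5 = 6, A[1][1] + B[1][0] = 4 + -3 = 1) = 1 (attained at k = 1)
  C[1][1] = min over k of (A[1][0] + B[0][1] = 1 + 3 = 4, A[1][1] + B[1][1] = 4 + 0 = 4) = 4 (attained at k = 0)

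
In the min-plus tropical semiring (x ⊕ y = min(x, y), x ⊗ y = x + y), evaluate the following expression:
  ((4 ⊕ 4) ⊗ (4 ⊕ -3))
((4 ⊕ 4) ⊗ (4 ⊕ -3)) = 1

Expand innermost to outermost. Recall ⊕ takes the minimum of its arguments and ⊗ takes their sum. Working out the expression ((4 ⊕ 4) ⊗ (4 ⊕ -3)) gives 1.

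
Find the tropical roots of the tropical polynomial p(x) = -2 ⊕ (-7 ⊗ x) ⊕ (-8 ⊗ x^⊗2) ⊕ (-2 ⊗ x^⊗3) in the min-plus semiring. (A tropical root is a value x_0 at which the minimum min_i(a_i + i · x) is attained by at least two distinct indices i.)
Roots: {-6, 1, 5}

Each tropical root is a break point of the lower envelope of the lines y = a_i + i · x (there are 4 lines, with slopes 0, 1, ..., 3). Only the lines that attain the minimum somewhere contribute to roots; other lines are dominated. Here the surviving (envelope) indices are i = 3, i = 2, i = 1, i = 0.
Intersections between consecutive envelope lines give the roots: for adjacent envelope indices i < j the intersection is x = (a_i − a_j) / (j − i). Reading off the sorted break points: {-6, 1, 5}.
Verification: at each break x_0, at least two indices attain the minimum of min_i(a_i + i · x_0).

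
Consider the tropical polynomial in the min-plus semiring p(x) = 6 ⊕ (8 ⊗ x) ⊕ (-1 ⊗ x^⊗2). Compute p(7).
p(7) = 6

A tropical monomial a ⊗ x^⊗i evaluates to a + i · x. Evaluating each term at x = 7:
  Term 0 contributes 6 + 0 · 7 = 6
  Term 1 contributes 8 + 1 · 7 = 15
  Term 2 contributes -1 + 2 · 7 = 13
p(7) = ⊕ of these = min[6, 15, 13] = 6.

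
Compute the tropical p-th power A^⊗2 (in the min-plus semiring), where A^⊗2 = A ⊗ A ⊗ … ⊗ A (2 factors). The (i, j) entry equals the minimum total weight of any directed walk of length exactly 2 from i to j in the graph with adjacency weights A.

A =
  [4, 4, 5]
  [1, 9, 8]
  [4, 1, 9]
A^⊗2 =
  [5, 6, 9]
  [5, 5, 6]
  [2, 8, 9]

Each entry (A^⊗2)_ij equals the minimum over all length-2 walks i = v_0 → v_1 → … → v_2 = j of Σ_t A[v_t][v_{t+1}]. For example, for (i, j) = (0, 2) we minimise over 3 possible intermediate vertex sequences; the minimum is 9, attained along the walk 0 → 0 → 2.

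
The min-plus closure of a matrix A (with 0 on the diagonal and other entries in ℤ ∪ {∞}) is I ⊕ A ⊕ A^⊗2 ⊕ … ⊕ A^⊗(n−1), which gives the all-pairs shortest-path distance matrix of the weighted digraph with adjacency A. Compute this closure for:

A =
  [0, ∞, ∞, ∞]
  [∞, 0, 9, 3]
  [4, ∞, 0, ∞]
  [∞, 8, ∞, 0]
Closure =
  [0, ∞, ∞, ∞]
  [13, 0, 9, 3]
  [4, ∞, 0, ∞]
  [21, 8, 17, 0]

This is the Floyd-Warshall all-pairs shortest-path computation. For each intermediate vertex k = 0, 1, …, 3, update dist[i][j] ← min(dist[i][j], dist[i][k] + dist[k][j]). The final matrix gives, for each (i, j), the minimum total weight of any directed path from i to j (possibly empty when i = j).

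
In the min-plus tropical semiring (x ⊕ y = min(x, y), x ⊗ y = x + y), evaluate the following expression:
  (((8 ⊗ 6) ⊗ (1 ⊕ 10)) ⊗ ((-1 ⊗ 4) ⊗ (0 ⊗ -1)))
(((8 ⊗ 6) ⊗ (1 ⊕ 10)) ⊗ ((-1 ⊗ 4) ⊗ (0 ⊗ -1))) = 17

Expand innermost to outermost. Recall ⊕ takes the minimum of its arguments and ⊗ takes their sum. Working out the expression (((8 ⊗ 6) ⊗ (1 ⊕ 10)) ⊗ ((-1 ⊗ 4) ⊗ (0 ⊗ -1))) gives 17.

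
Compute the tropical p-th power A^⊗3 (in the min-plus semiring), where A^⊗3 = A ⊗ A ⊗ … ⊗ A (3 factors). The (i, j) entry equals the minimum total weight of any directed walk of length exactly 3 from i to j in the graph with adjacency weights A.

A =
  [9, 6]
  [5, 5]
A^⊗3 =
  [16, 16]
  [15, 15]

Each entry (A^⊗3)_ij equals the minimum over all length-3 walks i = v_0 → v_1 → … → v_3 = j of Σ_t A[v_t][v_{t+1}]. For example, for (i, j) = (0, 1) we minimise over 4 possible intermediate vertex sequences; the minimum is 16, attained along the walk 0 → 1 → 1 → 1.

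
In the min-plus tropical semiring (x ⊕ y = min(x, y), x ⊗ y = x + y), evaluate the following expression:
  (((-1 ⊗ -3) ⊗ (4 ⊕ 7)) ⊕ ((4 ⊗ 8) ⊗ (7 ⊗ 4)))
(((-1 ⊗ -3) ⊗ (4 ⊕ 7)) ⊕ ((4 ⊗ 8) ⊗ (7 ⊗ 4))) = 0

Expand innermost to outermost. Recall ⊕ takes the minimum of its arguments and ⊗ takes their sum. Working out the expression (((-1 ⊗ -3) ⊗ (4 ⊕ 7)) ⊕ ((4 ⊗ 8) ⊗ (7 ⊗ 4))) gives 0.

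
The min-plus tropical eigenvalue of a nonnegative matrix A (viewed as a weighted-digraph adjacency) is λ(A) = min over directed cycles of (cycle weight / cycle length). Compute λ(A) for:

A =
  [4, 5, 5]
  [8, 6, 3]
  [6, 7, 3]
λ(A) = 3

Enumerate directed cycles and compute their means (weight / length). Sample:
  cycle 0 → 0: weight = 4, length = 1, mean = 4/1 ≈ 4.000
  cycle 1 → 1: weight = 6, length = 1, mean = 6/1 ≈ 6.000
  cycle 2 → 2: weight = 3, length = 1, mean = 3/1 ≈ 3.000
  cycle 0 → 1 → 0: weight = 13, length = 2, mean = 13/2 ≈ 6.500
  cycle 0 → 2 → 0: weight = 11, length = 2, mean = 11/2 ≈ 5.500
  cycle 1 → 0 → 1: weight = 13, length = 2, mean = 13/2 ≈ 6.500
Minimum mean = 3.000, attained e.g. along the cycle 2 → 2 with weight 3 and length 1. So λ(A) = 3/1 = 3.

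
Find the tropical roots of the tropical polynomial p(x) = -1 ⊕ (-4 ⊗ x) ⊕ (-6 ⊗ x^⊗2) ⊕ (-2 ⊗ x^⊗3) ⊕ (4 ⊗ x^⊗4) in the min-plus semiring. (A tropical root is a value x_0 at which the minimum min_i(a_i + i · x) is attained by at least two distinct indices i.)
Roots: {-6, -4, 2, 3}

Each tropical root is a break point of the lower envelope of the lines y = a_i + i · x (there are 5 lines, with slopes 0, 1, ..., 4). Only the lines that attain the minimum somewhere contribute to roots; other lines are dominated. Here the surviving (envelope) indices are i = 4, i = 3, i = 2, i = 1, i = 0.
Intersections between consecutive envelope lines give the roots: for adjacent envelope indices i < j the intersection is x = (a_i − a_j) / (j − i). Reading off the sorted break points: {-6, -4, 2, 3}.
Verification: at each break x_0, at least two indices attain the minimum of min_i(a_i + i · x_0).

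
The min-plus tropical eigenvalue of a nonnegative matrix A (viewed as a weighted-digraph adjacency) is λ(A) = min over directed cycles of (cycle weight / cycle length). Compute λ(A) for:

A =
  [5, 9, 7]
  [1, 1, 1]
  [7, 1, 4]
λ(A) = 1

Enumerate directed cycles and compute their means (weight / length). Sample:
  cycle 0 → 0: weight = 5, length = 1, mean = 5/1 ≈ 5.000
  cycle 1 → 1: weight = 1, length = 1, mean = 1/1 ≈ 1.000
  cycle 2 → 2: weight = 4, length = 1, mean = 4/1 ≈ 4.000
  cycle 0 → 1 → 0: weight = 10, length = 2, mean = 10/2 ≈ 5.000
  cycle 0 → 2 → 0: weight = 14, length = 2, mean = 14/2 ≈ 7.000
  cycle 1 → 0 → 1: weight = 10, length = 2, mean = 10/2 ≈ 5.000
Minimum mean = 1.000, attained e.g. along the cycle 1 → 1 with weight 1 and length 1. So λ(A) = 1/1 = 1.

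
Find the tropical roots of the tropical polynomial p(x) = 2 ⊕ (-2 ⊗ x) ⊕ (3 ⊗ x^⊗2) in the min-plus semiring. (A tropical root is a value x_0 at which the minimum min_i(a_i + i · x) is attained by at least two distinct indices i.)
Roots: {-5, 4}

Each tropical root is a break point of the lower envelope of the lines y = a_i + i · x (there are 3 lines, with slopes 0, 1, ..., 2). Only the lines that attain the minimum somewhere contribute to roots; other lines are dominated. Here the surviving (envelope) indices are i = 2, i = 1, i = 0.
Intersections between consecutive envelope lines give the roots: for adjacent envelope indices i < j the intersection is x = (a_i − a_j) / (j − i). Reading off the sorted break points: {-5, 4}.
Verification: at each break x_0, at least two indices attain the minimum of min_i(a_i + i · x_0).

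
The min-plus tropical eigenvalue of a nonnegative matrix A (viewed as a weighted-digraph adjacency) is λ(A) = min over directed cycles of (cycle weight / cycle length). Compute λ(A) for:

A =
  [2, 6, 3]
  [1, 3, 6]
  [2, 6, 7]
λ(A) = 2

Enumerate directed cycles and compute their means (weight / length). Sample:
  cycle 0 → 0: weight = 2, length = 1, mean = 2/1 ≈ 2.000
  cycle 1 → 1: weight = 3, length = 1, mean = 3/1 ≈ 3.000
  cycle 2 → 2: weight = 7, length = 1, mean = 7/1 ≈ 7.000
  cycle 0 → 1 → 0: weight = 7, length = 2, mean = 7/2 ≈ 3.500
  cycle 0 → 2 → 0: weight = 5, length = 2, mean = 5/2 ≈ 2.500
  cycle 1 → 0 → 1: weight = 7, length = 2, mean = 7/2 ≈ 3.500
Minimum mean = 2.000, attained e.g. along the cycle 0 → 0 with weight 2 and length 1. So λ(A) = 2/1 = 2.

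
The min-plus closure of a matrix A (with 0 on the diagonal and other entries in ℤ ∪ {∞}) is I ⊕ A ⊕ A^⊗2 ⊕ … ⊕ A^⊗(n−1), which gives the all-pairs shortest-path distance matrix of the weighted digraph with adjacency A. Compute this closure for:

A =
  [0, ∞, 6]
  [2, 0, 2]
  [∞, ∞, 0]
Closure =
  [0, ∞, 6]
  [2, 0, 2]
  [∞, ∞, 0]

This is the Floyd-Warshall all-pairs shortest-path computation. For each intermediate vertex k = 0, 1, …, 2, update dist[i][j] ← min(dist[i][j], dist[i][k] + dist[k][j]). The final matrix gives, for each (i, j), the minimum total weight of any directed path from i to j (possibly empty when i = j).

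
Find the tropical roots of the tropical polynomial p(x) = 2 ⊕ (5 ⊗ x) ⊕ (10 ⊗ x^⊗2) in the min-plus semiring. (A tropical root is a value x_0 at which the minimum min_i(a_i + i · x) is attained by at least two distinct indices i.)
Roots: {-5, -3}

Each tropical root is a break point of the lower envelope of the lines y = a_i + i · x (there are 3 lines, with slopes 0, 1, ..., 2). Only the lines that attain the minimum somewhere contribute to roots; other lines are dominated. Here the surviving (envelope) indices are i = 2, i = 1, i = 0.
Intersections between consecutive envelope lines give the roots: for adjacent envelope indices i < j the intersection is x = (a_i − a_j) / (j − i). Reading off the sorted break points: {-5, -3}.
Verification: at each break x_0, at least two indices attain the minimum of min_i(a_i + i · x_0).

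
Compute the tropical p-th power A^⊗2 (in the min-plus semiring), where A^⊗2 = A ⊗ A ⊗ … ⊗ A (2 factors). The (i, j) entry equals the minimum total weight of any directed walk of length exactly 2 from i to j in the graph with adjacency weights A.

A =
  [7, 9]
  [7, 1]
A^⊗2 =
  [14, 10]
  [8, 2]

Each entry (A^⊗2)_ij equals the minimum over all length-2 walks i = v_0 → v_1 → … → v_2 = j of Σ_t A[v_t][v_{t+1}]. For example, for (i, j) = (0, 1) we minimise over 2 possible intermediate vertex sequences; the minimum is 10, attained along the walk 0 → 1 → 1.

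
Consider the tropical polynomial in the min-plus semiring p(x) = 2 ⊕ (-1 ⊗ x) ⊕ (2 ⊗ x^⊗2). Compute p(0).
p(0) = -1

A tropical monomial a ⊗ x^⊗i evaluates to a + i · x. Evaluating each term at x = 0:
  Term 0 contributes 2 + 0 · 0 = 2
  Term 1 contributes -1 + 1 · 0 = -1
  Term 2 contributes 2 + 2 · 0 = 2
p(0) = ⊕ of these = min[2, -1, 2] = -1.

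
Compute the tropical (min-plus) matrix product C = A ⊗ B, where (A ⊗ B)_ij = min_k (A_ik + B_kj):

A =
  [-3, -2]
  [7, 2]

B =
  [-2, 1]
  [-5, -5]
A ⊗ B =
  [-7, -7]
  [-3, -3]

Apply the min-plus product entry-by-entry:
  C[0][0] = min over k of (A[0][0] + B[0][0] = -3 + -2 = -5, A[0][1] + B[1][0] = -2 + -5 = -7) = -7 (attained at k = 1)
  C[0][1] = min over k of (A[0][0] + B[0][1] = -3 + 1 = -2, A[0][1] + B[1][1] = -2 + -5 = -7) = -7 (attained at k = 1)
  C[1][0] = min over k of (A[1][0] + B[0][0] = 7 + -2 = 5, A[1][1] + B[1][0] = 2 + -5 = -3) = -3 (attained at k = 1)
  C[1][1] = min over k of (A[1][0] + B[0][1] = 7 + 1 = 8, A[1][1] + B[1][1] = 2 + -5 = -3) = -3 (attained at k = 1)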